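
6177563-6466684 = -289121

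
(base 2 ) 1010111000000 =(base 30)65i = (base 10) 5568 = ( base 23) ac2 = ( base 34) 4RQ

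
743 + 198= 941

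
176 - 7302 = -7126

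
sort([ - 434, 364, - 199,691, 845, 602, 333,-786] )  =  [ - 786, - 434, - 199, 333,364, 602, 691,845]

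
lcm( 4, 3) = 12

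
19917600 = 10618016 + 9299584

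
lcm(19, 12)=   228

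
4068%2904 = 1164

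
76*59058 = 4488408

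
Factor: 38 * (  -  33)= - 2^1*3^1 *11^1*19^1 = - 1254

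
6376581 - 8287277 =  - 1910696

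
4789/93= 4789/93  =  51.49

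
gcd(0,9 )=9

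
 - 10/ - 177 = 10/177 = 0.06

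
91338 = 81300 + 10038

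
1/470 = 1/470 = 0.00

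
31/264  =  31/264 = 0.12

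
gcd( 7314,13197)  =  159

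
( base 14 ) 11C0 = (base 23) 5k3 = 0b110000100100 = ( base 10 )3108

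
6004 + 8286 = 14290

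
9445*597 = 5638665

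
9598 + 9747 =19345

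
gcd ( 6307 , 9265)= 17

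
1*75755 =75755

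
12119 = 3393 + 8726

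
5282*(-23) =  - 121486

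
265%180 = 85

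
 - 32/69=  - 1 + 37/69 = -0.46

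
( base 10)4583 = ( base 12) 279b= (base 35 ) 3PX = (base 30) 52N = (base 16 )11E7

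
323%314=9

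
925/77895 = 185/15579 = 0.01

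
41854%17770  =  6314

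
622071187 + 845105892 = 1467177079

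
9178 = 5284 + 3894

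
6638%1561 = 394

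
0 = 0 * 80138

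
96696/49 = 1973+19/49= 1973.39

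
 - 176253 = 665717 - 841970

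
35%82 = 35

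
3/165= 1/55= 0.02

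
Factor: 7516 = 2^2*1879^1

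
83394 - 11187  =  72207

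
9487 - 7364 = 2123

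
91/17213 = 13/2459=0.01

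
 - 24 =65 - 89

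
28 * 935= 26180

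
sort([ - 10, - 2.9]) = [ - 10, - 2.9]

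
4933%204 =37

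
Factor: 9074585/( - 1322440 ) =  -1814917/264488 = - 2^(  -  3)*7^( - 1)*13^1*4723^( - 1)*139609^1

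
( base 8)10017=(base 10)4111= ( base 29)4pm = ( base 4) 1000033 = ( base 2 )1000000001111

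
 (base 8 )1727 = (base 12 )69b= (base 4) 33113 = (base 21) 24h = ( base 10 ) 983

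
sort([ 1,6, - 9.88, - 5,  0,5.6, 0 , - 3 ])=[ - 9.88, - 5, - 3,0, 0, 1,  5.6,  6]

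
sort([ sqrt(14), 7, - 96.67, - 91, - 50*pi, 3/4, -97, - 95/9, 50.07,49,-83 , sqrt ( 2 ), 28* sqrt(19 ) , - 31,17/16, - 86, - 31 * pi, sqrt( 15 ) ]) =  [ - 50 * pi , - 31  *pi, - 97, - 96.67, - 91, - 86,-83, - 31, - 95/9, 3/4,17/16,sqrt( 2), sqrt(14), sqrt( 15 ) , 7,49, 50.07,28*sqrt( 19 ) ] 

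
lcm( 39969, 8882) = 79938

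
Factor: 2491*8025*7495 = 149827111125 = 3^1*5^3*47^1*53^1*107^1 * 1499^1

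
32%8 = 0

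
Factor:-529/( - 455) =5^ (-1)*7^(-1 )*13^( - 1)*23^2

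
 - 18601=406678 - 425279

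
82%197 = 82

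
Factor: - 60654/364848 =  - 2^(-3 ) * 691^ ( - 1 )*919^1 = - 919/5528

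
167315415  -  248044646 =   -  80729231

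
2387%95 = 12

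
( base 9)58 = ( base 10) 53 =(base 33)1k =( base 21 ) 2B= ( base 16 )35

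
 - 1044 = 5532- 6576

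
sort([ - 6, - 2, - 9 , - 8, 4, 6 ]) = [ -9, - 8, - 6, - 2, 4, 6] 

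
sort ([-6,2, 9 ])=[ - 6,2, 9]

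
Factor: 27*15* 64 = 2^6  *  3^4*  5^1 = 25920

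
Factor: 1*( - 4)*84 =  - 336  =  - 2^4 *3^1 *7^1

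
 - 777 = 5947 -6724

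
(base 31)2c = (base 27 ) 2k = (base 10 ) 74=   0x4A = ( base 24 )32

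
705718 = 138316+567402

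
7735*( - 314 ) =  - 2428790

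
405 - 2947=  - 2542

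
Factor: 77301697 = 11^2*638857^1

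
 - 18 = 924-942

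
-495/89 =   -  6 + 39/89 = -5.56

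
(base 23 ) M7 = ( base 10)513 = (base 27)J0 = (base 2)1000000001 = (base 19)180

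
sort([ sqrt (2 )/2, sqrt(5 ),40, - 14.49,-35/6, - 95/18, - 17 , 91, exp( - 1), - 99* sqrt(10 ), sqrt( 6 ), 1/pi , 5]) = [ - 99 * sqrt (10 ), - 17, - 14.49, - 35/6, - 95/18, 1/pi, exp( - 1),sqrt( 2)/2, sqrt( 5) , sqrt( 6 ),5  ,  40, 91 ] 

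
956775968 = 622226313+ 334549655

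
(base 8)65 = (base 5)203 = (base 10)53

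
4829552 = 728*6634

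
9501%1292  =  457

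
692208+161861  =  854069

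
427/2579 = 427/2579=0.17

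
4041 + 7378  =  11419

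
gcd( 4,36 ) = 4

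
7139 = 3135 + 4004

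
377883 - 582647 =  - 204764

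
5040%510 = 450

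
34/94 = 17/47 = 0.36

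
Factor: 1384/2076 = 2/3 = 2^1 * 3^( - 1)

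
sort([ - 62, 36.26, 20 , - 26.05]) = [ - 62, - 26.05, 20, 36.26]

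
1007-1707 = - 700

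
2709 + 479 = 3188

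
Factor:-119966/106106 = - 13^( - 1 )*19^1*41^1 * 53^(-1)  =  - 779/689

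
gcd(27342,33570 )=18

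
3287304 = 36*91314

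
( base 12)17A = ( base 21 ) b7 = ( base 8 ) 356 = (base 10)238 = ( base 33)77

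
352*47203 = 16615456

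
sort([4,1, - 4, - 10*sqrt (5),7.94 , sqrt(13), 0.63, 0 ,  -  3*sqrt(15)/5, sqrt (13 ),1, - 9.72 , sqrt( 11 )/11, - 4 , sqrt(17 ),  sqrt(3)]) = [ - 10 * sqrt( 5), - 9.72, - 4, - 4, - 3*sqrt(15) /5,0,  sqrt( 11)/11, 0.63,1,1,sqrt(3), sqrt( 13), sqrt( 13), 4,sqrt( 17 ), 7.94]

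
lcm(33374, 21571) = 1768822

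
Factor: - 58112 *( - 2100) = 122035200 =2^10 * 3^1*5^2*7^1*227^1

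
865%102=49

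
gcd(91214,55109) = 1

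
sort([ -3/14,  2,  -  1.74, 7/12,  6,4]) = [ - 1.74, - 3/14, 7/12, 2, 4, 6]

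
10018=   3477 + 6541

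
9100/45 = 202 + 2/9 = 202.22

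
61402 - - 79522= 140924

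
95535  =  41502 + 54033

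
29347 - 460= 28887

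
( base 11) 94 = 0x67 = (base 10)103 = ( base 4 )1213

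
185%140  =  45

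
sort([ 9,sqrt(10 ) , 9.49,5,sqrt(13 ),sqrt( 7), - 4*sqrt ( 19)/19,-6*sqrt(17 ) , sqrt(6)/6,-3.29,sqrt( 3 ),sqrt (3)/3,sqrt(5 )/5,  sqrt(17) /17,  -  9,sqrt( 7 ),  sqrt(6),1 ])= [-6 * sqrt( 17 ),  -  9, - 3.29, - 4*sqrt(19 )/19,sqrt( 17 )/17,sqrt(6 )/6,  sqrt ( 5)/5,sqrt( 3)/3, 1, sqrt(3),  sqrt ( 6 ),sqrt(7) , sqrt(7),sqrt( 10 ), sqrt(13 ) , 5,9,9.49] 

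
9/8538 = 3/2846 = 0.00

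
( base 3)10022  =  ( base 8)131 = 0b1011001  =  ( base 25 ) 3E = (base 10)89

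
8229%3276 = 1677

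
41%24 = 17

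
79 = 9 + 70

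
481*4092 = 1968252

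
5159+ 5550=10709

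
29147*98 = 2856406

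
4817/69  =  69 + 56/69 = 69.81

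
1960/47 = 1960/47  =  41.70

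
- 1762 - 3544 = - 5306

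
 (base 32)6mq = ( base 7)26020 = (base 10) 6874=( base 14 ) 2710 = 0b1101011011010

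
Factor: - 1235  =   -5^1*13^1*19^1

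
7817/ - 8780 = - 7817/8780= -0.89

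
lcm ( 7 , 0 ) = 0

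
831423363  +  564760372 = 1396183735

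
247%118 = 11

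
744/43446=124/7241 = 0.02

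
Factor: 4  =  2^2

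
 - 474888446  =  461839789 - 936728235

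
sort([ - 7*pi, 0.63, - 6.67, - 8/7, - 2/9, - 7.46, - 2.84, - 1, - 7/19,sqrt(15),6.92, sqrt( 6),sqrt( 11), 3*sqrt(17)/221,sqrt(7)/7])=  [ - 7*pi, - 7.46,-6.67, - 2.84, - 8/7, - 1,-7/19, - 2/9,3 * sqrt(17)/221,sqrt(7)/7, 0.63,sqrt( 6), sqrt ( 11 ),sqrt( 15) , 6.92 ]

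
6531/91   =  71 + 10/13 = 71.77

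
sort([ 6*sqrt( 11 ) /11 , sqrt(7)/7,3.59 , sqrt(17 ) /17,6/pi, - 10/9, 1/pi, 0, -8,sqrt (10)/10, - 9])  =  [ - 9, - 8, - 10/9,0,sqrt(17)/17,sqrt(10 ) /10, 1/pi,sqrt(7)/7,  6*sqrt(11 ) /11,6/pi,  3.59] 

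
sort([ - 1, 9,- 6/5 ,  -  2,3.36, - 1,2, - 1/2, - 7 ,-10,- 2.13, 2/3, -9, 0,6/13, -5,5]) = [ - 10,- 9, - 7, - 5, - 2.13,-2, - 6/5, - 1,  -  1,-1/2, 0,6/13,  2/3, 2,3.36,5  ,  9]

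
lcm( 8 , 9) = 72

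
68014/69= 985 + 49/69 = 985.71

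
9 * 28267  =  254403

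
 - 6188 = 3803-9991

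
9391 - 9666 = - 275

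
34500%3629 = 1839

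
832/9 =92 + 4/9 = 92.44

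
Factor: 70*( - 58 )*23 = -93380 = - 2^2*5^1*7^1*23^1*29^1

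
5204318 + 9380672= 14584990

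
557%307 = 250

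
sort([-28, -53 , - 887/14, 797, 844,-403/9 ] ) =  [ - 887/14,-53,-403/9,  -  28,797,844] 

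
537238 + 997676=1534914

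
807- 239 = 568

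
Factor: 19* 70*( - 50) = -2^2 *5^3*7^1 * 19^1 = -66500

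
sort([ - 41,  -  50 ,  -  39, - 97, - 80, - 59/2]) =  [ - 97,- 80, - 50, - 41,  -  39, - 59/2]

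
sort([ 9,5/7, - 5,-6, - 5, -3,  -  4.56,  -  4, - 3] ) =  [ - 6,  -  5, - 5, - 4.56, - 4, - 3, -3,5/7, 9] 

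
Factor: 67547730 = 2^1*3^1*5^1*2251591^1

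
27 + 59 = 86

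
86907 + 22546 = 109453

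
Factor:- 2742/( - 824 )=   1371/412=2^( - 2 ) * 3^1*  103^(-1 )*457^1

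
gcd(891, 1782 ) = 891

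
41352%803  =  399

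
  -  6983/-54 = 6983/54=129.31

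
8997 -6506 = 2491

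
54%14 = 12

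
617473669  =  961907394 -344433725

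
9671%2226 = 767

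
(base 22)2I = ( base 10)62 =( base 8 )76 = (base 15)42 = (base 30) 22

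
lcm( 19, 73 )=1387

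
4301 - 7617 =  - 3316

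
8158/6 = 4079/3 = 1359.67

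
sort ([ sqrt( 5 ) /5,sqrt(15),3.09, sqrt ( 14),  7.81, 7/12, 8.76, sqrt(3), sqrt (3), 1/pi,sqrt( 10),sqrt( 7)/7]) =[ 1/pi , sqrt(7)/7, sqrt( 5)/5, 7/12, sqrt ( 3 ), sqrt( 3 ), 3.09,sqrt (10 ), sqrt(14), sqrt( 15 ), 7.81, 8.76 ]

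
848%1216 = 848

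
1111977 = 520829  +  591148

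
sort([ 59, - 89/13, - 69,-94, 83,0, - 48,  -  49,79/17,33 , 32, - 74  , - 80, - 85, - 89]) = [-94, - 89, - 85,-80 , - 74, - 69, - 49, - 48, - 89/13, 0, 79/17, 32, 33,  59,83]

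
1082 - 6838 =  - 5756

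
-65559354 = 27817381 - 93376735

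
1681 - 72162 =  - 70481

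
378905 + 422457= 801362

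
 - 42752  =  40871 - 83623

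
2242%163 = 123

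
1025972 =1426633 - 400661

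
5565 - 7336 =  - 1771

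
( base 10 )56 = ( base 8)70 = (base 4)320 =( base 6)132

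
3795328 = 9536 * 398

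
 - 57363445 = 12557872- 69921317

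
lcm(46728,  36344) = 327096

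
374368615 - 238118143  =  136250472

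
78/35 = 78/35 = 2.23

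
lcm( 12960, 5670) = 90720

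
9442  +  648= 10090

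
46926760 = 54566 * 860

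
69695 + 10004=79699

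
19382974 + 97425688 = 116808662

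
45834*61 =2795874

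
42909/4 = 10727+1/4=10727.25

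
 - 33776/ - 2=16888 + 0/1 = 16888.00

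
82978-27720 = 55258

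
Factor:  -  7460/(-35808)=5/24 = 2^( - 3)*3^( - 1)*5^1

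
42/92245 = 42/92245 = 0.00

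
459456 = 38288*12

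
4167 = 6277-2110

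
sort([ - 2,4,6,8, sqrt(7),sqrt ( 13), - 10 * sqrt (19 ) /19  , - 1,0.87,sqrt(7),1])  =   [ - 10*sqrt(19 )/19,  -  2,-1, 0.87,1,sqrt(7),sqrt ( 7), sqrt( 13 ), 4, 6 , 8]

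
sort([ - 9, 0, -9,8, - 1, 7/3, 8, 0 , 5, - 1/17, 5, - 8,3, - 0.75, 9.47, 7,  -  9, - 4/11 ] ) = [ - 9, - 9, -9, - 8, - 1, - 0.75,-4/11, - 1/17, 0, 0,7/3, 3, 5,5,7, 8, 8, 9.47]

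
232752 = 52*4476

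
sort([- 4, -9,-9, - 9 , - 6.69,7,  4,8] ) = [ - 9, - 9 , - 9, - 6.69, - 4, 4, 7,8 ]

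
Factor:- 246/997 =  - 2^1*3^1*41^1*997^(  -  1) 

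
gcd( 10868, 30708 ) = 4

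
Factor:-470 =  - 2^1*5^1*47^1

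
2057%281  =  90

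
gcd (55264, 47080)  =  88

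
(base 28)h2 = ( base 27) hj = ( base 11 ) 3a5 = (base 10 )478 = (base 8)736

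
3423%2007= 1416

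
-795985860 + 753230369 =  - 42755491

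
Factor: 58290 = 2^1 * 3^1 * 5^1*29^1 * 67^1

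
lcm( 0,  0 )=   0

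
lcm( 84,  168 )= 168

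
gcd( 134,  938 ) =134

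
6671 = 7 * 953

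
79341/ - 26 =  - 79341/26 = -3051.58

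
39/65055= 13/21685 = 0.00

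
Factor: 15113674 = 2^1*277^1*27281^1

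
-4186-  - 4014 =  -172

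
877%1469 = 877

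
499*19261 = 9611239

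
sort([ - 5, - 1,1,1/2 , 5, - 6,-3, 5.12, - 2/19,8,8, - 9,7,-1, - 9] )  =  [ - 9,-9, - 6, - 5,-3, - 1, - 1,  -  2/19,  1/2,1,5,5.12,7,8,8 ]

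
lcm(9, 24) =72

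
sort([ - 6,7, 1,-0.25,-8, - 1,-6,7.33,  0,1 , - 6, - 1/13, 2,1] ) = [ - 8, - 6,-6, - 6 , - 1, - 0.25 , - 1/13, 0,1,1 , 1,2, 7,7.33 ] 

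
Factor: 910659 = 3^1*303553^1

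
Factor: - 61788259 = -13^2*365611^1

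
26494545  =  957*27685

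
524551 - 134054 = 390497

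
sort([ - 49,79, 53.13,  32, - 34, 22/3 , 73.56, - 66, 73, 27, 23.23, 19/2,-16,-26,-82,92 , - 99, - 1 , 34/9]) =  [ - 99,- 82,-66, - 49, - 34 ,- 26, - 16, - 1,34/9, 22/3,19/2,23.23,27,32, 53.13 , 73,73.56,79,92] 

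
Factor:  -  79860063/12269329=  - 3^1*73^(-1 )* 131^( - 1)*1283^( - 1 )*4177^1*6373^1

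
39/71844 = 13/23948= 0.00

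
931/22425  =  931/22425 = 0.04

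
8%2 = 0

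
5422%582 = 184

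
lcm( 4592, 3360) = 137760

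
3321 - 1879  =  1442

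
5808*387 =2247696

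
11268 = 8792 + 2476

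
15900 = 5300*3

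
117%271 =117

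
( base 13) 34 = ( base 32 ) 1b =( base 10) 43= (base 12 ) 37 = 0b101011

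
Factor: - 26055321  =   - 3^1*8685107^1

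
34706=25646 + 9060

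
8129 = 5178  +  2951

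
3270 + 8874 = 12144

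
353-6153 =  - 5800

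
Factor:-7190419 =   -  31^1*163^1*1423^1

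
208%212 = 208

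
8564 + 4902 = 13466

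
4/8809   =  4/8809=0.00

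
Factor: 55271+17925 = 2^2 * 29^1*631^1= 73196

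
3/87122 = 3/87122 = 0.00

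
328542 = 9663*34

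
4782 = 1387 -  - 3395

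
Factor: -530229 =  - 3^1*7^2 * 3607^1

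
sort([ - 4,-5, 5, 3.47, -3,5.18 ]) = [ - 5,-4, - 3, 3.47,5,5.18]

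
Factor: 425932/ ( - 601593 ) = -2^2*3^( - 1)*13^1 * 41^( - 1 )*67^( - 1)*73^(-1 ) *8191^1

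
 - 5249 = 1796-7045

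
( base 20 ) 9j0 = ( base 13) 1A72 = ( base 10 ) 3980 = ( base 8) 7614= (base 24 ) 6LK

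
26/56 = 13/28= 0.46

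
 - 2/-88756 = 1/44378 = 0.00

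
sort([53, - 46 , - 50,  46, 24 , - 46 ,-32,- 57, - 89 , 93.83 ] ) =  [ - 89, - 57,  -  50 , - 46,-46,-32, 24, 46 , 53,93.83]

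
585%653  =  585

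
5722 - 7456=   -1734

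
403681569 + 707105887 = 1110787456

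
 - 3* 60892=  - 182676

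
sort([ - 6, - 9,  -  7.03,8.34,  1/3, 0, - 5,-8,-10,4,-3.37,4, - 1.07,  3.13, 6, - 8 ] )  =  [ - 10,-9, - 8, - 8, - 7.03, - 6, - 5 ,  -  3.37, - 1.07,0, 1/3,3.13,4, 4, 6,8.34 ] 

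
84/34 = 2 + 8/17   =  2.47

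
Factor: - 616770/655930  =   - 3^2*7^1*67^( - 1)= - 63/67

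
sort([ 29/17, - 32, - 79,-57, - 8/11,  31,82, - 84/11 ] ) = [  -  79, - 57, - 32, - 84/11, - 8/11,29/17, 31,82] 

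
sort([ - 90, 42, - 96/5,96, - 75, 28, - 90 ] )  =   [ - 90, - 90,-75, - 96/5, 28, 42, 96]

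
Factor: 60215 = 5^1*12043^1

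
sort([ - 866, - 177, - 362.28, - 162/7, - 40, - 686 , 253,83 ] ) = [ - 866, - 686, - 362.28, - 177, - 40, - 162/7,83 , 253]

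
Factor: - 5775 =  - 3^1*5^2*7^1*11^1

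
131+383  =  514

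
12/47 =12/47 =0.26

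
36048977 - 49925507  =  - 13876530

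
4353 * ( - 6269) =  - 27288957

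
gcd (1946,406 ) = 14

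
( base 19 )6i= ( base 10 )132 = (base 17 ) 7d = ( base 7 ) 246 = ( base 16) 84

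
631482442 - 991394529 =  - 359912087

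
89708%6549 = 4571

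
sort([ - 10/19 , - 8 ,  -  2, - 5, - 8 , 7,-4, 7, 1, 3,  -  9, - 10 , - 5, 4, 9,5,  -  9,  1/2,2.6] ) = [ - 10,  -  9, - 9, - 8 , - 8, - 5, - 5,-4, - 2, - 10/19, 1/2,1,2.6,3, 4,5, 7, 7, 9 ]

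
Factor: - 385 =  - 5^1*7^1*11^1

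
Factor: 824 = 2^3*103^1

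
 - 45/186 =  - 15/62 =-0.24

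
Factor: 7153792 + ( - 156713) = 6997079=   1741^1*4019^1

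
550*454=249700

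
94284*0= 0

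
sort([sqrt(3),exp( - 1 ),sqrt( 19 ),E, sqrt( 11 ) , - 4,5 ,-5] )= [ - 5, - 4, exp( - 1 ), sqrt (3), E,sqrt( 11),sqrt( 19 ),5]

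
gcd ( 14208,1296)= 48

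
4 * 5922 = 23688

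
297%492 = 297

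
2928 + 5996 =8924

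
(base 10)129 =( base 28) 4h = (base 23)5e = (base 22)5J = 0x81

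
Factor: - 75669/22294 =  -  2^(-1)*3^1*11^1*71^(  -  1)*157^( - 1 )*2293^1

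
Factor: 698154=2^1*3^1*116359^1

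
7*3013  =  21091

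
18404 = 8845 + 9559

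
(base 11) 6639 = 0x2232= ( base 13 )3CA5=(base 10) 8754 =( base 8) 21062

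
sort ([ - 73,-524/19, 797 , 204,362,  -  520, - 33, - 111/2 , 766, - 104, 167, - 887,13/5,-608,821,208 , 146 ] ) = [-887, - 608, - 520, - 104, - 73,-111/2, - 33,  -  524/19, 13/5,146 , 167 , 204, 208 , 362, 766, 797,821]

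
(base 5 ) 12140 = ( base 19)2A8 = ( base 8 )1630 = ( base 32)so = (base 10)920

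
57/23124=19/7708 = 0.00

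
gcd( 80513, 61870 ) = 1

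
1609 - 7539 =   -  5930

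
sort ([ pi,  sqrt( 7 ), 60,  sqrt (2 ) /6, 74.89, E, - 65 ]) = [ - 65,sqrt( 2) /6,sqrt( 7),E,pi,60,74.89] 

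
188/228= 47/57 = 0.82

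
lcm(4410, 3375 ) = 330750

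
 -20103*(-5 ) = 100515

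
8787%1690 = 337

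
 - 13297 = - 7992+  -  5305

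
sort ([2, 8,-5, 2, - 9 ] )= [  -  9, - 5, 2, 2, 8]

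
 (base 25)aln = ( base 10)6798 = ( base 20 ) GJI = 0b1101010001110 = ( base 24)BJ6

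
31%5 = 1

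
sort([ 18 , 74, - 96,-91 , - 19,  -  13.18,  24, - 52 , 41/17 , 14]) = [ - 96, - 91,- 52, - 19, - 13.18 , 41/17,14,18,24,  74]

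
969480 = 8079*120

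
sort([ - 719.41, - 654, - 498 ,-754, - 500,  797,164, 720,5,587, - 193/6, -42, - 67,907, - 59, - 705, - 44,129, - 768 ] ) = [-768 ,-754,  -  719.41, - 705, - 654, - 500, - 498,-67, - 59, - 44, - 42  ,-193/6, 5,129,164 , 587,  720,797,907 ]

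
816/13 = 62 + 10/13 = 62.77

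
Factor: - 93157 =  - 19^1*4903^1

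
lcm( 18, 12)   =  36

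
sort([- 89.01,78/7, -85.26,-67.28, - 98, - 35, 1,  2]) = [ - 98, - 89.01, -85.26, - 67.28, - 35, 1,2,78/7]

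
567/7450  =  567/7450 = 0.08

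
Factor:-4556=-2^2*17^1*67^1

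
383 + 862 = 1245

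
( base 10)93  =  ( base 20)4D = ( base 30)33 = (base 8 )135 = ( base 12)79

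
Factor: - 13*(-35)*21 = 9555  =  3^1 * 5^1 * 7^2*13^1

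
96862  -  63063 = 33799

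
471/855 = 157/285 = 0.55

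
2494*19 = 47386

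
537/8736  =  179/2912  =  0.06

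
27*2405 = 64935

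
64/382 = 32/191 = 0.17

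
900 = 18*50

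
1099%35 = 14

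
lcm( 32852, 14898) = 1281228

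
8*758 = 6064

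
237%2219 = 237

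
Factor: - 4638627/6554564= - 2^( - 2)*3^8 * 7^1*101^1*1638641^ ( - 1) 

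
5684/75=75 + 59/75=75.79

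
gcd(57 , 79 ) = 1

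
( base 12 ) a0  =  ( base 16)78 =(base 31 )3R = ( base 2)1111000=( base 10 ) 120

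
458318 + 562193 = 1020511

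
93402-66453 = 26949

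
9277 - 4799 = 4478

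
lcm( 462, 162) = 12474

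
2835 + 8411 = 11246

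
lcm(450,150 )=450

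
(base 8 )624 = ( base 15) 1be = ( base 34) BU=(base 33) C8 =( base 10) 404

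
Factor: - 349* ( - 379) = 349^1*379^1 = 132271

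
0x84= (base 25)57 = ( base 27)4O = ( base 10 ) 132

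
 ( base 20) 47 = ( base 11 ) 7a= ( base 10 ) 87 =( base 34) 2J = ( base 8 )127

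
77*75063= 5779851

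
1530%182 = 74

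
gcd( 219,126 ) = 3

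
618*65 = 40170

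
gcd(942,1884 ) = 942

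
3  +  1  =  4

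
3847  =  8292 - 4445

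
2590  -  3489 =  - 899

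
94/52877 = 94/52877= 0.00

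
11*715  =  7865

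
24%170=24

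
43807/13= 43807/13  =  3369.77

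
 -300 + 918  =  618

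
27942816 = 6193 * 4512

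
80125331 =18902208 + 61223123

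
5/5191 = 5/5191  =  0.00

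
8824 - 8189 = 635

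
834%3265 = 834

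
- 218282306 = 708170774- 926453080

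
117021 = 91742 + 25279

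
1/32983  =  1/32983  =  0.00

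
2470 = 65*38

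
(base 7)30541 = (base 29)8po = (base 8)16465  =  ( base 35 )63m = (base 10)7477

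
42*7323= 307566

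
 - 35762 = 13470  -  49232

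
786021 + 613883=1399904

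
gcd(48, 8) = 8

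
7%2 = 1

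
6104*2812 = 17164448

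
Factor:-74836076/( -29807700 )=3^(-1)*5^ ( -2) * 7^1*13^( - 1 )  *1499^1*1783^1*7643^( - 1 )  =  18709019/7451925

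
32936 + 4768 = 37704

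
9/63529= 9/63529=   0.00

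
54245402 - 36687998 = 17557404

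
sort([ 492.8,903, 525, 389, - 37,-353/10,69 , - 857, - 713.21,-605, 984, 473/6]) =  [ - 857, - 713.21, - 605, - 37,-353/10,69,473/6 , 389 , 492.8, 525 , 903, 984] 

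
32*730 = 23360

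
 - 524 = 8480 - 9004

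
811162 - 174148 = 637014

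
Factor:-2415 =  - 3^1*5^1 * 7^1*23^1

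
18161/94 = 193  +  19/94  =  193.20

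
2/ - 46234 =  - 1 + 23116/23117 = -0.00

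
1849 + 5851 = 7700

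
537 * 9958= 5347446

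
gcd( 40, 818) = 2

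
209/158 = 209/158  =  1.32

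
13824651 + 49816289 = 63640940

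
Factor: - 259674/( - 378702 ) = 43279/63117 = 3^( - 2)*113^1*383^1*7013^( - 1)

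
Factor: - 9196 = -2^2*11^2*19^1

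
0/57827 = 0 = 0.00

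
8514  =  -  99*( - 86 ) 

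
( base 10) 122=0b1111010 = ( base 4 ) 1322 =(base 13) 95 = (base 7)233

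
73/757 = 73/757 = 0.10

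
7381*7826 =57763706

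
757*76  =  57532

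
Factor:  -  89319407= -89319407^1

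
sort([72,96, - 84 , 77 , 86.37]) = [ - 84, 72,  77, 86.37 , 96]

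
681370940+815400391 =1496771331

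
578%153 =119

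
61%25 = 11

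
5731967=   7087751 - 1355784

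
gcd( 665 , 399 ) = 133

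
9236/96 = 96 + 5/24 = 96.21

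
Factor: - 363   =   - 3^1 * 11^2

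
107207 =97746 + 9461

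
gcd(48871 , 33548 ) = 1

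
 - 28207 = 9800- 38007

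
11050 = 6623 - - 4427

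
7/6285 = 7/6285 = 0.00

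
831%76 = 71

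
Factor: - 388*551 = - 213788 = -  2^2 *19^1*29^1*97^1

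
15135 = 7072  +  8063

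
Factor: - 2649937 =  - 101^1*26237^1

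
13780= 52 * 265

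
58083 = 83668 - 25585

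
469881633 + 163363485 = 633245118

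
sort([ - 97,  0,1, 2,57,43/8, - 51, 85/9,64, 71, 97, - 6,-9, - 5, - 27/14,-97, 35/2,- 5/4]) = [ - 97, - 97,  -  51, - 9, - 6, - 5 ,-27/14,  -  5/4,  0 , 1,2, 43/8, 85/9 , 35/2, 57,64,71, 97 ]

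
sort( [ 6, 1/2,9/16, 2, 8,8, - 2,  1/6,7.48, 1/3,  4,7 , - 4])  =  [ - 4, - 2,1/6,1/3, 1/2, 9/16, 2,4, 6,7, 7.48,8,8] 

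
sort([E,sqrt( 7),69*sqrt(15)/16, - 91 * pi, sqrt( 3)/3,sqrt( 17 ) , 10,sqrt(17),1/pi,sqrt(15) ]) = [ - 91*pi,1/pi , sqrt(3 )/3,sqrt( 7),E,sqrt(15 ), sqrt ( 17 ), sqrt( 17) , 10 , 69*sqrt( 15 )/16 ] 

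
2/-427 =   -  1 + 425/427 = - 0.00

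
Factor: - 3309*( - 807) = 2670363 = 3^2*269^1*1103^1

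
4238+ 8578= 12816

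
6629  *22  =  145838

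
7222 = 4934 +2288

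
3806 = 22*173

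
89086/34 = 44543/17 =2620.18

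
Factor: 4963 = 7^1*709^1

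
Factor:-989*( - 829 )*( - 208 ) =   -  2^4*13^1*23^1*43^1*829^1 = - 170535248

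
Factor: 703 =19^1*37^1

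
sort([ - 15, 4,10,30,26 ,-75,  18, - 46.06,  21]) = [ - 75, - 46.06, - 15,4,10,18 , 21,26,  30] 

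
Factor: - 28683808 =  - 2^5*896369^1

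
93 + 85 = 178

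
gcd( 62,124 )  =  62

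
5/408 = 5/408 = 0.01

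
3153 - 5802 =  - 2649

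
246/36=6 + 5/6 = 6.83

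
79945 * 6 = 479670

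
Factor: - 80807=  - 19^1*4253^1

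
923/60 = 15+23/60 = 15.38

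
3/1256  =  3/1256 = 0.00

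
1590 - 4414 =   -  2824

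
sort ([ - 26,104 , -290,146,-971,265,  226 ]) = [-971, - 290, - 26, 104, 146,226,  265] 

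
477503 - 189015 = 288488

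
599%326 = 273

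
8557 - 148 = 8409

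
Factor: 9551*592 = 2^4*37^1*9551^1 = 5654192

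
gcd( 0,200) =200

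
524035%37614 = 35053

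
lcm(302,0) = 0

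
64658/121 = 534 + 4/11  =  534.36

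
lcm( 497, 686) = 48706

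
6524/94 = 69 + 19/47 = 69.40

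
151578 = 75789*2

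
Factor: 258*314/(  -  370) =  - 40506/185 = - 2^1*3^1*5^ ( - 1)*37^( - 1 )*43^1*157^1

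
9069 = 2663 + 6406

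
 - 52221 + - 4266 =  - 56487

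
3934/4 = 1967/2 = 983.50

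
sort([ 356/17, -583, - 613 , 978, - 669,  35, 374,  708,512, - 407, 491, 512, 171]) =[ - 669, - 613,  -  583, -407,  356/17,  35  ,  171, 374 , 491,512, 512,  708, 978]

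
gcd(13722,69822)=6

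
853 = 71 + 782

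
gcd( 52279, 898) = 1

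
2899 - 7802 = -4903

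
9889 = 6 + 9883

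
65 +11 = 76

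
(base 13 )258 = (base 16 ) 19B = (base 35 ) bq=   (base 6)1523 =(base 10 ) 411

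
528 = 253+275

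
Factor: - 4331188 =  - 2^2*691^1*1567^1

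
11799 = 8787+3012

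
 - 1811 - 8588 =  - 10399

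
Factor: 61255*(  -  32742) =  - 2^1*3^2*5^1* 17^1*107^1 * 12251^1 = -2005611210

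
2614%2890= 2614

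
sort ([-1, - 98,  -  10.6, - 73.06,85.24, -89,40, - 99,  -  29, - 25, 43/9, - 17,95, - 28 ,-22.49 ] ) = [ - 99,-98,-89, - 73.06, -29,  -  28 , - 25, - 22.49, - 17, - 10.6,  -  1,43/9, 40,85.24,95]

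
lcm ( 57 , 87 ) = 1653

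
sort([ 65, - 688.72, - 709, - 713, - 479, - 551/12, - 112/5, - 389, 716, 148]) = [-713, - 709, - 688.72, - 479,- 389, - 551/12, - 112/5,  65, 148,716] 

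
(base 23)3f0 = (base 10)1932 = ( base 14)9c0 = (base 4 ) 132030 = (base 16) 78c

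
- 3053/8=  - 3053/8 = - 381.62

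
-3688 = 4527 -8215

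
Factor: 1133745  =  3^1 * 5^1*75583^1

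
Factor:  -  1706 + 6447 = 4741= 11^1*431^1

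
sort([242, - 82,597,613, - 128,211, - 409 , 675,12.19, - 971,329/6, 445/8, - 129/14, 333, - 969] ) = [ - 971, - 969, - 409, - 128, - 82, - 129/14, 12.19, 329/6,445/8, 211,  242,333, 597, 613,675 ] 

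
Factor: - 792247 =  - 792247^1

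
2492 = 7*356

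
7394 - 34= 7360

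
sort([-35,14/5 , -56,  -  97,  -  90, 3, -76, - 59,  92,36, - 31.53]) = [ -97,-90, - 76, - 59,  -  56,-35, - 31.53,14/5,3,36, 92] 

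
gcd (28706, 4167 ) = 463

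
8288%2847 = 2594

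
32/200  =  4/25 = 0.16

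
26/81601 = 2/6277 = 0.00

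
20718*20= 414360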